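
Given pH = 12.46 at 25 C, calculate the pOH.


pOH = 14 - pH
pOH = 14 - 12.46
pOH = 1.54

1.54


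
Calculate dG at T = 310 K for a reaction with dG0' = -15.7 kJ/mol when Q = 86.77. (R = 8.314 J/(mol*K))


dG = dG0' + RT * ln(Q) / 1000
dG = -15.7 + 8.314 * 310 * ln(86.77) / 1000
dG = -4.1967 kJ/mol

-4.1967 kJ/mol


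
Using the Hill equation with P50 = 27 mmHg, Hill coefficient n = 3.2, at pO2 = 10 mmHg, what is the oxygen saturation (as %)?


Y = pO2^n / (P50^n + pO2^n)
Y = 10^3.2 / (27^3.2 + 10^3.2)
Y = 4.0%

4.0%


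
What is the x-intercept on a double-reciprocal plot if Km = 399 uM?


x-intercept = -1/Km
= -1/399
= -0.0025 1/uM

-0.0025 1/uM


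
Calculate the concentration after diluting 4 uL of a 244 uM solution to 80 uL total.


C2 = C1 * V1 / V2
C2 = 244 * 4 / 80
C2 = 12.2 uM

12.2 uM


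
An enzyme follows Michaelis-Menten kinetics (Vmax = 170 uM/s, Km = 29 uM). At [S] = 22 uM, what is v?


v = Vmax * [S] / (Km + [S])
v = 170 * 22 / (29 + 22)
v = 73.3333 uM/s

73.3333 uM/s


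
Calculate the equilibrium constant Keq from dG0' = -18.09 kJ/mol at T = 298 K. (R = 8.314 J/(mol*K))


Keq = exp(-dG0 * 1000 / (R * T))
Keq = exp(-(-18.09) * 1000 / (8.314 * 298))
Keq = 1482.5269

1482.5269


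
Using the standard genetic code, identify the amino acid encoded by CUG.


Standard genetic code lookup.
Codon CUG -> Leu

Leu


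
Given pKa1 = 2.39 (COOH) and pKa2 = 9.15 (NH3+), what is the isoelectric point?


pI = (pKa1 + pKa2) / 2
pI = (2.39 + 9.15) / 2
pI = 5.77

5.77


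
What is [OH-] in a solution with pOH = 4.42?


[OH-] = 10^(-pOH)
[OH-] = 10^(-4.42)
[OH-] = 3.802e-05 M

3.802e-05 M


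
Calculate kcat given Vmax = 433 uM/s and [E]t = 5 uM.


kcat = Vmax / [E]t
kcat = 433 / 5
kcat = 86.6 s^-1

86.6 s^-1


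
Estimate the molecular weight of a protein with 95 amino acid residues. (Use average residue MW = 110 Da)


MW = n_residues * 110 Da
MW = 95 * 110
MW = 10450 Da

10450 Da


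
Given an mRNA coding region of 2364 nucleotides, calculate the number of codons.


codons = nucleotides / 3
codons = 2364 / 3 = 788

788


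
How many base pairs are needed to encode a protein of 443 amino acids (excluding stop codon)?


Each amino acid = 1 codon = 3 bp
bp = 443 * 3 = 1329 bp

1329 bp


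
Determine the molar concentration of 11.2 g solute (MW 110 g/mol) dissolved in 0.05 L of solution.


C = (mass / MW) / volume
C = (11.2 / 110) / 0.05
C = 2.0364 M

2.0364 M


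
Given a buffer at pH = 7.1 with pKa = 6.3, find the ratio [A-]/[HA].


[A-]/[HA] = 10^(pH - pKa)
= 10^(7.1 - 6.3)
= 6.3096

6.3096


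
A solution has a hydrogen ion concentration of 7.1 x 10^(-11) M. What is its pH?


pH = -log10([H+])
pH = -log10(7.1 x 10^(-11))
pH = 10.1487

10.1487


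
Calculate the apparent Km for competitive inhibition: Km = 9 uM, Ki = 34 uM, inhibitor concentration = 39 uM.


Km_app = Km * (1 + [I]/Ki)
Km_app = 9 * (1 + 39/34)
Km_app = 19.3235 uM

19.3235 uM


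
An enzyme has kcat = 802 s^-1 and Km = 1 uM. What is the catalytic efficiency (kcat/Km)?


Catalytic efficiency = kcat / Km
= 802 / 1
= 802.0 uM^-1*s^-1

802.0 uM^-1*s^-1


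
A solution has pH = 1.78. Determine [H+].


[H+] = 10^(-pH)
[H+] = 10^(-1.78)
[H+] = 0.0166 M

0.0166 M


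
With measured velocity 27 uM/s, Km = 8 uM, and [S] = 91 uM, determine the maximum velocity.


Vmax = v * (Km + [S]) / [S]
Vmax = 27 * (8 + 91) / 91
Vmax = 29.3736 uM/s

29.3736 uM/s


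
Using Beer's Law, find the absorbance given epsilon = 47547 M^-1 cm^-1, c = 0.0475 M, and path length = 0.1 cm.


A = epsilon * c * l
A = 47547 * 0.0475 * 0.1
A = 225.8483

225.8483


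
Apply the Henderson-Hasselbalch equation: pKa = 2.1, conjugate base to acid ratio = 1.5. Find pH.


pH = pKa + log10([A-]/[HA])
pH = 2.1 + log10(1.5)
pH = 2.2761

2.2761


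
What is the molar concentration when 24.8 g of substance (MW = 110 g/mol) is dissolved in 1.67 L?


C = (mass / MW) / volume
C = (24.8 / 110) / 1.67
C = 0.135 M

0.135 M


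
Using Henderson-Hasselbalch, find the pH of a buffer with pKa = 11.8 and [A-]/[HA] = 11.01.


pH = pKa + log10([A-]/[HA])
pH = 11.8 + log10(11.01)
pH = 12.8418

12.8418


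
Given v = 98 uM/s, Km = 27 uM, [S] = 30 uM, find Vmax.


Vmax = v * (Km + [S]) / [S]
Vmax = 98 * (27 + 30) / 30
Vmax = 186.2 uM/s

186.2 uM/s


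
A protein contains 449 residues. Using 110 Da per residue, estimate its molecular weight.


MW = n_residues * 110 Da
MW = 449 * 110
MW = 49390 Da

49390 Da


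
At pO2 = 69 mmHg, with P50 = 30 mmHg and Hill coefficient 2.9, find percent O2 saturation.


Y = pO2^n / (P50^n + pO2^n)
Y = 69^2.9 / (30^2.9 + 69^2.9)
Y = 91.8%

91.8%


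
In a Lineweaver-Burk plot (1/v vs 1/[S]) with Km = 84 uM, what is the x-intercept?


x-intercept = -1/Km
= -1/84
= -0.0119 1/uM

-0.0119 1/uM


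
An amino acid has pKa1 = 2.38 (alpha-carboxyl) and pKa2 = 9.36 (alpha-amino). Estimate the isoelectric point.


pI = (pKa1 + pKa2) / 2
pI = (2.38 + 9.36) / 2
pI = 5.87

5.87


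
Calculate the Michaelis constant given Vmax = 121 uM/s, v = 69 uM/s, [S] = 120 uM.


Km = [S] * (Vmax - v) / v
Km = 120 * (121 - 69) / 69
Km = 90.4348 uM

90.4348 uM


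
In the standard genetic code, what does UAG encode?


Standard genetic code lookup.
Codon UAG -> Stop

Stop


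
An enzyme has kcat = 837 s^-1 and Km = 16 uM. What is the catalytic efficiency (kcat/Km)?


Catalytic efficiency = kcat / Km
= 837 / 16
= 52.3125 uM^-1*s^-1

52.3125 uM^-1*s^-1


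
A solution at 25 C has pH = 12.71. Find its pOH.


pOH = 14 - pH
pOH = 14 - 12.71
pOH = 1.29

1.29


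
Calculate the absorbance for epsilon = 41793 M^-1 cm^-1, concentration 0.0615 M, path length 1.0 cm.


A = epsilon * c * l
A = 41793 * 0.0615 * 1.0
A = 2570.2695

2570.2695


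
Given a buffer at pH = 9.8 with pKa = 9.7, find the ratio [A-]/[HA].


[A-]/[HA] = 10^(pH - pKa)
= 10^(9.8 - 9.7)
= 1.2589

1.2589


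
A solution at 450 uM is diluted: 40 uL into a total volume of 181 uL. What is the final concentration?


C2 = C1 * V1 / V2
C2 = 450 * 40 / 181
C2 = 99.4475 uM

99.4475 uM


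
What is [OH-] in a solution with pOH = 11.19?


[OH-] = 10^(-pOH)
[OH-] = 10^(-11.19)
[OH-] = 6.457e-12 M

6.457e-12 M


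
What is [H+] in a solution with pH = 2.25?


[H+] = 10^(-pH)
[H+] = 10^(-2.25)
[H+] = 0.0056 M

0.0056 M


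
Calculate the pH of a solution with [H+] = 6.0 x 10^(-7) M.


pH = -log10([H+])
pH = -log10(6.0 x 10^(-7))
pH = 6.2218

6.2218


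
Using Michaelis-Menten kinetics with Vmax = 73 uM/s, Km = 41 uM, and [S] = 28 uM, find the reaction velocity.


v = Vmax * [S] / (Km + [S])
v = 73 * 28 / (41 + 28)
v = 29.6232 uM/s

29.6232 uM/s


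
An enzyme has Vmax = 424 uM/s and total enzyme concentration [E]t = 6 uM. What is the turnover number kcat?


kcat = Vmax / [E]t
kcat = 424 / 6
kcat = 70.6667 s^-1

70.6667 s^-1


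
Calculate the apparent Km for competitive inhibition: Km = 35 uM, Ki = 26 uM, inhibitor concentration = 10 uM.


Km_app = Km * (1 + [I]/Ki)
Km_app = 35 * (1 + 10/26)
Km_app = 48.4615 uM

48.4615 uM


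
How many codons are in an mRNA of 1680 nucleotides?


codons = nucleotides / 3
codons = 1680 / 3 = 560

560


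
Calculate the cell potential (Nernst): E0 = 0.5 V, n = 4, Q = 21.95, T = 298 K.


E = E0 - (RT/nF) * ln(Q)
E = 0.5 - (8.314 * 298 / (4 * 96485)) * ln(21.95)
E = 0.4802 V

0.4802 V


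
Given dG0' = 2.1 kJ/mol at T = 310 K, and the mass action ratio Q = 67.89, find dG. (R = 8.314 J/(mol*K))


dG = dG0' + RT * ln(Q) / 1000
dG = 2.1 + 8.314 * 310 * ln(67.89) / 1000
dG = 12.9709 kJ/mol

12.9709 kJ/mol


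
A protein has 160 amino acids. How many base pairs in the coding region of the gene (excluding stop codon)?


Each amino acid = 1 codon = 3 bp
bp = 160 * 3 = 480 bp

480 bp


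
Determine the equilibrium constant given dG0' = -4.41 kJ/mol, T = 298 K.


Keq = exp(-dG0 * 1000 / (R * T))
Keq = exp(-(-4.41) * 1000 / (8.314 * 298))
Keq = 5.9297

5.9297


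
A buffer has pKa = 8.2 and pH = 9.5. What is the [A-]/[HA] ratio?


[A-]/[HA] = 10^(pH - pKa)
= 10^(9.5 - 8.2)
= 19.9526

19.9526


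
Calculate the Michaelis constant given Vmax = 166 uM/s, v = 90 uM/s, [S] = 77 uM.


Km = [S] * (Vmax - v) / v
Km = 77 * (166 - 90) / 90
Km = 65.0222 uM

65.0222 uM


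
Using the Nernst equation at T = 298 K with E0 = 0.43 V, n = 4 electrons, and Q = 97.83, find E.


E = E0 - (RT/nF) * ln(Q)
E = 0.43 - (8.314 * 298 / (4 * 96485)) * ln(97.83)
E = 0.4006 V

0.4006 V


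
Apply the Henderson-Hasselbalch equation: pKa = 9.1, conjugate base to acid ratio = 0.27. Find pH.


pH = pKa + log10([A-]/[HA])
pH = 9.1 + log10(0.27)
pH = 8.5314

8.5314


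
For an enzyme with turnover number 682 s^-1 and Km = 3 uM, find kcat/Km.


Catalytic efficiency = kcat / Km
= 682 / 3
= 227.3333 uM^-1*s^-1

227.3333 uM^-1*s^-1


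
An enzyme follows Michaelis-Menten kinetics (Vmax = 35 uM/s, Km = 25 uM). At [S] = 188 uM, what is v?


v = Vmax * [S] / (Km + [S])
v = 35 * 188 / (25 + 188)
v = 30.892 uM/s

30.892 uM/s


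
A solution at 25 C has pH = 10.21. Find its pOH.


pOH = 14 - pH
pOH = 14 - 10.21
pOH = 3.79

3.79


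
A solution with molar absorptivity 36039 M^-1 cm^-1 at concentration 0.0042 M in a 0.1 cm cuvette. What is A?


A = epsilon * c * l
A = 36039 * 0.0042 * 0.1
A = 15.1364

15.1364


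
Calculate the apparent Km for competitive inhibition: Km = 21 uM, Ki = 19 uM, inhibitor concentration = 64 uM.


Km_app = Km * (1 + [I]/Ki)
Km_app = 21 * (1 + 64/19)
Km_app = 91.7368 uM

91.7368 uM


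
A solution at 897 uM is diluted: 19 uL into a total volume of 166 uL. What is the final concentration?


C2 = C1 * V1 / V2
C2 = 897 * 19 / 166
C2 = 102.6687 uM

102.6687 uM


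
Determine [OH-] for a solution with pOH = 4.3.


[OH-] = 10^(-pOH)
[OH-] = 10^(-4.3)
[OH-] = 5.012e-05 M

5.012e-05 M


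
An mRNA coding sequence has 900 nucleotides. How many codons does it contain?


codons = nucleotides / 3
codons = 900 / 3 = 300

300


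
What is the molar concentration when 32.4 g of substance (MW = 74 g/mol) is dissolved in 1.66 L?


C = (mass / MW) / volume
C = (32.4 / 74) / 1.66
C = 0.2638 M

0.2638 M


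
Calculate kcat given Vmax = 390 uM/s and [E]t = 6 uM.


kcat = Vmax / [E]t
kcat = 390 / 6
kcat = 65.0 s^-1

65.0 s^-1


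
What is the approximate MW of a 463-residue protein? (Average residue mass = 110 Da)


MW = n_residues * 110 Da
MW = 463 * 110
MW = 50930 Da

50930 Da


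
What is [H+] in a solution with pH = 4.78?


[H+] = 10^(-pH)
[H+] = 10^(-4.78)
[H+] = 1.660e-05 M

1.660e-05 M


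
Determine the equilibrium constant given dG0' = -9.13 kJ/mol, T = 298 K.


Keq = exp(-dG0 * 1000 / (R * T))
Keq = exp(-(-9.13) * 1000 / (8.314 * 298))
Keq = 39.8475

39.8475


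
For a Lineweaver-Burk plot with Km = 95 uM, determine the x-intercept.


x-intercept = -1/Km
= -1/95
= -0.0105 1/uM

-0.0105 1/uM


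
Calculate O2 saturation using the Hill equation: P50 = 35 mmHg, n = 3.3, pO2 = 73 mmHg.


Y = pO2^n / (P50^n + pO2^n)
Y = 73^3.3 / (35^3.3 + 73^3.3)
Y = 91.88%

91.88%


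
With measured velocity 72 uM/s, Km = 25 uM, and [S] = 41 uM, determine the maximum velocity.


Vmax = v * (Km + [S]) / [S]
Vmax = 72 * (25 + 41) / 41
Vmax = 115.9024 uM/s

115.9024 uM/s


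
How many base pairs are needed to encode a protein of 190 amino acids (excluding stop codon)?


Each amino acid = 1 codon = 3 bp
bp = 190 * 3 = 570 bp

570 bp


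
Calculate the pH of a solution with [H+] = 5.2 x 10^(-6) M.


pH = -log10([H+])
pH = -log10(5.2 x 10^(-6))
pH = 5.284

5.284


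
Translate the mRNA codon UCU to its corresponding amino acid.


Standard genetic code lookup.
Codon UCU -> Ser

Ser


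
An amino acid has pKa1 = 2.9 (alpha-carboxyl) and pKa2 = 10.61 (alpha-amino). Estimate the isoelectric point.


pI = (pKa1 + pKa2) / 2
pI = (2.9 + 10.61) / 2
pI = 6.755

6.755


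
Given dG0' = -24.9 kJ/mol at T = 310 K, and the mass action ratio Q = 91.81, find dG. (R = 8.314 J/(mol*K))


dG = dG0' + RT * ln(Q) / 1000
dG = -24.9 + 8.314 * 310 * ln(91.81) / 1000
dG = -13.2511 kJ/mol

-13.2511 kJ/mol


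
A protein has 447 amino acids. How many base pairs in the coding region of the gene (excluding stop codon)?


Each amino acid = 1 codon = 3 bp
bp = 447 * 3 = 1341 bp

1341 bp


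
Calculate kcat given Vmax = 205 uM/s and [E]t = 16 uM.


kcat = Vmax / [E]t
kcat = 205 / 16
kcat = 12.8125 s^-1

12.8125 s^-1


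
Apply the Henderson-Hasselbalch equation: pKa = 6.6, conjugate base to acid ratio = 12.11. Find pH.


pH = pKa + log10([A-]/[HA])
pH = 6.6 + log10(12.11)
pH = 7.6831

7.6831


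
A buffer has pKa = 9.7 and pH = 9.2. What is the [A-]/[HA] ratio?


[A-]/[HA] = 10^(pH - pKa)
= 10^(9.2 - 9.7)
= 0.3162

0.3162


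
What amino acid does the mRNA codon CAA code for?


Standard genetic code lookup.
Codon CAA -> Gln

Gln


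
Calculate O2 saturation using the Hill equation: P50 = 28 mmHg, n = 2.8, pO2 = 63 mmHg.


Y = pO2^n / (P50^n + pO2^n)
Y = 63^2.8 / (28^2.8 + 63^2.8)
Y = 90.64%

90.64%


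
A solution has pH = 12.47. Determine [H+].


[H+] = 10^(-pH)
[H+] = 10^(-12.47)
[H+] = 3.388e-13 M

3.388e-13 M


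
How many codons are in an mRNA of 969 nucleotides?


codons = nucleotides / 3
codons = 969 / 3 = 323

323


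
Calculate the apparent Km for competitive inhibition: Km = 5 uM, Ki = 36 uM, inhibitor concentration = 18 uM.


Km_app = Km * (1 + [I]/Ki)
Km_app = 5 * (1 + 18/36)
Km_app = 7.5 uM

7.5 uM


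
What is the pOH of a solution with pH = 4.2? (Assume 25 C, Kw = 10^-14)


pOH = 14 - pH
pOH = 14 - 4.2
pOH = 9.8

9.8


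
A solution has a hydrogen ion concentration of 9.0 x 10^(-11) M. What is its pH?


pH = -log10([H+])
pH = -log10(9.0 x 10^(-11))
pH = 10.0458

10.0458


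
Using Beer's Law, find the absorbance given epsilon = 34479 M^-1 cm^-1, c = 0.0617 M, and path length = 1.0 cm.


A = epsilon * c * l
A = 34479 * 0.0617 * 1.0
A = 2127.3543

2127.3543


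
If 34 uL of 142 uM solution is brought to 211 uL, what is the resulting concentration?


C2 = C1 * V1 / V2
C2 = 142 * 34 / 211
C2 = 22.8815 uM

22.8815 uM


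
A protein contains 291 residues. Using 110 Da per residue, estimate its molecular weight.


MW = n_residues * 110 Da
MW = 291 * 110
MW = 32010 Da

32010 Da


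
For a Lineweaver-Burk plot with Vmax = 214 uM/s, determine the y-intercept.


y-intercept = 1/Vmax
= 1/214
= 0.0047 s/uM

0.0047 s/uM


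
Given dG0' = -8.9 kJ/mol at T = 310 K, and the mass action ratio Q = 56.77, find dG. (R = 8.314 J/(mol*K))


dG = dG0' + RT * ln(Q) / 1000
dG = -8.9 + 8.314 * 310 * ln(56.77) / 1000
dG = 1.5099 kJ/mol

1.5099 kJ/mol


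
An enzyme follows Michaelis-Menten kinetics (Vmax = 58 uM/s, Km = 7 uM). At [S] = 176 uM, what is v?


v = Vmax * [S] / (Km + [S])
v = 58 * 176 / (7 + 176)
v = 55.7814 uM/s

55.7814 uM/s


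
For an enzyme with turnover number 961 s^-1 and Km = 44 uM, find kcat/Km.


Catalytic efficiency = kcat / Km
= 961 / 44
= 21.8409 uM^-1*s^-1

21.8409 uM^-1*s^-1


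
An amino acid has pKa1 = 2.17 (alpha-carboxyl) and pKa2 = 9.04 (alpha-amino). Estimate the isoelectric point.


pI = (pKa1 + pKa2) / 2
pI = (2.17 + 9.04) / 2
pI = 5.605

5.605


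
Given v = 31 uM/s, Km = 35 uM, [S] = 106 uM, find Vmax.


Vmax = v * (Km + [S]) / [S]
Vmax = 31 * (35 + 106) / 106
Vmax = 41.2358 uM/s

41.2358 uM/s


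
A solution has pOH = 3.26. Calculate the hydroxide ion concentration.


[OH-] = 10^(-pOH)
[OH-] = 10^(-3.26)
[OH-] = 5.495e-04 M

5.495e-04 M


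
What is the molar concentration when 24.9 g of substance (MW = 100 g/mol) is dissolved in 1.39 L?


C = (mass / MW) / volume
C = (24.9 / 100) / 1.39
C = 0.1791 M

0.1791 M


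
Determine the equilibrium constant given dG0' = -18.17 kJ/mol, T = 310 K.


Keq = exp(-dG0 * 1000 / (R * T))
Keq = exp(-(-18.17) * 1000 / (8.314 * 310))
Keq = 1152.7483

1152.7483


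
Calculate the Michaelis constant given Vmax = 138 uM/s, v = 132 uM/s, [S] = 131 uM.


Km = [S] * (Vmax - v) / v
Km = 131 * (138 - 132) / 132
Km = 5.9545 uM

5.9545 uM


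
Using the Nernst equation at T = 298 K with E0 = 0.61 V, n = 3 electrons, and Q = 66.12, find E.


E = E0 - (RT/nF) * ln(Q)
E = 0.61 - (8.314 * 298 / (3 * 96485)) * ln(66.12)
E = 0.5741 V

0.5741 V


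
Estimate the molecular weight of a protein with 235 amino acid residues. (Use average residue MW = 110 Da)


MW = n_residues * 110 Da
MW = 235 * 110
MW = 25850 Da

25850 Da


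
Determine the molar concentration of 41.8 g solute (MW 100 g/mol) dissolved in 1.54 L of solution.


C = (mass / MW) / volume
C = (41.8 / 100) / 1.54
C = 0.2714 M

0.2714 M


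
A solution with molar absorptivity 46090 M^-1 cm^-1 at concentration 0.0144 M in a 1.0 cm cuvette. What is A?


A = epsilon * c * l
A = 46090 * 0.0144 * 1.0
A = 663.696

663.696


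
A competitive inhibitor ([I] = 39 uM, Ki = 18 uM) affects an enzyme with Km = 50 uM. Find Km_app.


Km_app = Km * (1 + [I]/Ki)
Km_app = 50 * (1 + 39/18)
Km_app = 158.3333 uM

158.3333 uM


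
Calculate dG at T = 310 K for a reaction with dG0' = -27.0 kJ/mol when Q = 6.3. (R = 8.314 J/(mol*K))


dG = dG0' + RT * ln(Q) / 1000
dG = -27.0 + 8.314 * 310 * ln(6.3) / 1000
dG = -22.2563 kJ/mol

-22.2563 kJ/mol


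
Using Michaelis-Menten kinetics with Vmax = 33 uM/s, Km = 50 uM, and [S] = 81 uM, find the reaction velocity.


v = Vmax * [S] / (Km + [S])
v = 33 * 81 / (50 + 81)
v = 20.4046 uM/s

20.4046 uM/s


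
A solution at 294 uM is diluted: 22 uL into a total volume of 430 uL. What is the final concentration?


C2 = C1 * V1 / V2
C2 = 294 * 22 / 430
C2 = 15.0419 uM

15.0419 uM


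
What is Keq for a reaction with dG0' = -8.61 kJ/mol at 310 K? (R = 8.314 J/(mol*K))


Keq = exp(-dG0 * 1000 / (R * T))
Keq = exp(-(-8.61) * 1000 / (8.314 * 310))
Keq = 28.2376

28.2376


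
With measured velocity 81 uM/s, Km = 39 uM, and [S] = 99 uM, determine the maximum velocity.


Vmax = v * (Km + [S]) / [S]
Vmax = 81 * (39 + 99) / 99
Vmax = 112.9091 uM/s

112.9091 uM/s


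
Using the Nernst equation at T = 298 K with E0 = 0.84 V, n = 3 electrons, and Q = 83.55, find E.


E = E0 - (RT/nF) * ln(Q)
E = 0.84 - (8.314 * 298 / (3 * 96485)) * ln(83.55)
E = 0.8021 V

0.8021 V


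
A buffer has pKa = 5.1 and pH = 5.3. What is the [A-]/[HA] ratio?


[A-]/[HA] = 10^(pH - pKa)
= 10^(5.3 - 5.1)
= 1.5849

1.5849


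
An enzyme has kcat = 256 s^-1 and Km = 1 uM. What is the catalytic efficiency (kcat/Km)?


Catalytic efficiency = kcat / Km
= 256 / 1
= 256.0 uM^-1*s^-1

256.0 uM^-1*s^-1


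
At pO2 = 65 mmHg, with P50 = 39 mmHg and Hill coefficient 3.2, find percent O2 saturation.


Y = pO2^n / (P50^n + pO2^n)
Y = 65^3.2 / (39^3.2 + 65^3.2)
Y = 83.68%

83.68%


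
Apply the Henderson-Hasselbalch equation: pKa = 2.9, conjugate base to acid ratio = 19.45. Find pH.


pH = pKa + log10([A-]/[HA])
pH = 2.9 + log10(19.45)
pH = 4.1889

4.1889


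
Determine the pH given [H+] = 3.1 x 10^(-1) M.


pH = -log10([H+])
pH = -log10(3.1 x 10^(-1))
pH = 0.5086

0.5086


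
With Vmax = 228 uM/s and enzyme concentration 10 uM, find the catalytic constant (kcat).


kcat = Vmax / [E]t
kcat = 228 / 10
kcat = 22.8 s^-1

22.8 s^-1


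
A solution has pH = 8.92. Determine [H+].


[H+] = 10^(-pH)
[H+] = 10^(-8.92)
[H+] = 1.202e-09 M

1.202e-09 M


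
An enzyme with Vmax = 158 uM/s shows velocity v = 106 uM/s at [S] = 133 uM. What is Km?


Km = [S] * (Vmax - v) / v
Km = 133 * (158 - 106) / 106
Km = 65.2453 uM

65.2453 uM


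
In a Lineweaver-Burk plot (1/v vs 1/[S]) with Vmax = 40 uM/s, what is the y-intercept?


y-intercept = 1/Vmax
= 1/40
= 0.025 s/uM

0.025 s/uM


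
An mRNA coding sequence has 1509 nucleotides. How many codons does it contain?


codons = nucleotides / 3
codons = 1509 / 3 = 503

503


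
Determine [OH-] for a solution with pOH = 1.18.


[OH-] = 10^(-pOH)
[OH-] = 10^(-1.18)
[OH-] = 0.0661 M

0.0661 M


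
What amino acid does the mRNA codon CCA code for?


Standard genetic code lookup.
Codon CCA -> Pro

Pro


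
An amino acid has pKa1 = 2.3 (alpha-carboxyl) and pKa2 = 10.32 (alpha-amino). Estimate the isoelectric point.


pI = (pKa1 + pKa2) / 2
pI = (2.3 + 10.32) / 2
pI = 6.31

6.31


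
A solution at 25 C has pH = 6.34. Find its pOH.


pOH = 14 - pH
pOH = 14 - 6.34
pOH = 7.66

7.66


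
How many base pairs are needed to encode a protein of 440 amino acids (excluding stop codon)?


Each amino acid = 1 codon = 3 bp
bp = 440 * 3 = 1320 bp

1320 bp


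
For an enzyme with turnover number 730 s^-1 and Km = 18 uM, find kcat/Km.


Catalytic efficiency = kcat / Km
= 730 / 18
= 40.5556 uM^-1*s^-1

40.5556 uM^-1*s^-1


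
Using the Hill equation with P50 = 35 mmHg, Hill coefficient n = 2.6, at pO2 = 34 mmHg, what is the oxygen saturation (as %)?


Y = pO2^n / (P50^n + pO2^n)
Y = 34^2.6 / (35^2.6 + 34^2.6)
Y = 48.12%

48.12%


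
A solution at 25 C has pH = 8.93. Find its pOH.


pOH = 14 - pH
pOH = 14 - 8.93
pOH = 5.07

5.07


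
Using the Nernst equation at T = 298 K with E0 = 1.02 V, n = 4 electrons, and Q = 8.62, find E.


E = E0 - (RT/nF) * ln(Q)
E = 1.02 - (8.314 * 298 / (4 * 96485)) * ln(8.62)
E = 1.0062 V

1.0062 V


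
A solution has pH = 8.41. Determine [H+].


[H+] = 10^(-pH)
[H+] = 10^(-8.41)
[H+] = 3.890e-09 M

3.890e-09 M


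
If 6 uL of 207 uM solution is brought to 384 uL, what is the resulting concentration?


C2 = C1 * V1 / V2
C2 = 207 * 6 / 384
C2 = 3.2344 uM

3.2344 uM


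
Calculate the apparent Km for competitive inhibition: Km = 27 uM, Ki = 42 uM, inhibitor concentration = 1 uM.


Km_app = Km * (1 + [I]/Ki)
Km_app = 27 * (1 + 1/42)
Km_app = 27.6429 uM

27.6429 uM


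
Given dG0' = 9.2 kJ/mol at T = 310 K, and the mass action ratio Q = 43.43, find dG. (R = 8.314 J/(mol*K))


dG = dG0' + RT * ln(Q) / 1000
dG = 9.2 + 8.314 * 310 * ln(43.43) / 1000
dG = 18.9195 kJ/mol

18.9195 kJ/mol


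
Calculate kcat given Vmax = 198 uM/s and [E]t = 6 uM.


kcat = Vmax / [E]t
kcat = 198 / 6
kcat = 33.0 s^-1

33.0 s^-1


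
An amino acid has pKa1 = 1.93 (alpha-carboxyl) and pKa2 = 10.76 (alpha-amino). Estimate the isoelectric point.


pI = (pKa1 + pKa2) / 2
pI = (1.93 + 10.76) / 2
pI = 6.345

6.345


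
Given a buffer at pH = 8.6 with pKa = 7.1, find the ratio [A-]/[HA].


[A-]/[HA] = 10^(pH - pKa)
= 10^(8.6 - 7.1)
= 31.6228

31.6228


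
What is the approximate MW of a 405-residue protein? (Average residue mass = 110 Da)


MW = n_residues * 110 Da
MW = 405 * 110
MW = 44550 Da

44550 Da


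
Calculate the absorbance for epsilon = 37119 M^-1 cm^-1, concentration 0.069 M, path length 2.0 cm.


A = epsilon * c * l
A = 37119 * 0.069 * 2.0
A = 5122.422

5122.422


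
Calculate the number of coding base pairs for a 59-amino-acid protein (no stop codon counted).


Each amino acid = 1 codon = 3 bp
bp = 59 * 3 = 177 bp

177 bp


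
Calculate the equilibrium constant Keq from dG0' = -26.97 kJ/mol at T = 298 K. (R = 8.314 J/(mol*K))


Keq = exp(-dG0 * 1000 / (R * T))
Keq = exp(-(-26.97) * 1000 / (8.314 * 298))
Keq = 53404.8802

53404.8802


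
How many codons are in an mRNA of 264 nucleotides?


codons = nucleotides / 3
codons = 264 / 3 = 88

88


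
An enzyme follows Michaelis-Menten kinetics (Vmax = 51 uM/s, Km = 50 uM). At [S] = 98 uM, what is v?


v = Vmax * [S] / (Km + [S])
v = 51 * 98 / (50 + 98)
v = 33.7703 uM/s

33.7703 uM/s


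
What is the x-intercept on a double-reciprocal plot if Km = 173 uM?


x-intercept = -1/Km
= -1/173
= -0.0058 1/uM

-0.0058 1/uM


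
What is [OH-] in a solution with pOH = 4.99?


[OH-] = 10^(-pOH)
[OH-] = 10^(-4.99)
[OH-] = 1.023e-05 M

1.023e-05 M


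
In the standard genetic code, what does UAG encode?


Standard genetic code lookup.
Codon UAG -> Stop

Stop


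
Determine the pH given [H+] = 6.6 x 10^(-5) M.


pH = -log10([H+])
pH = -log10(6.6 x 10^(-5))
pH = 4.1805

4.1805


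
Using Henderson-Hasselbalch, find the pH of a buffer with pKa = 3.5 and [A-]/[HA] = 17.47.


pH = pKa + log10([A-]/[HA])
pH = 3.5 + log10(17.47)
pH = 4.7423

4.7423


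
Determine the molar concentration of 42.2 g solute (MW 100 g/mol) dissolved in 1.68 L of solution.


C = (mass / MW) / volume
C = (42.2 / 100) / 1.68
C = 0.2512 M

0.2512 M


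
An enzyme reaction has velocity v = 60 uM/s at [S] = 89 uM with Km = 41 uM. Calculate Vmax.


Vmax = v * (Km + [S]) / [S]
Vmax = 60 * (41 + 89) / 89
Vmax = 87.6404 uM/s

87.6404 uM/s


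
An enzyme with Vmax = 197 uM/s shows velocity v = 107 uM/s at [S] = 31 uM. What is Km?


Km = [S] * (Vmax - v) / v
Km = 31 * (197 - 107) / 107
Km = 26.0748 uM

26.0748 uM


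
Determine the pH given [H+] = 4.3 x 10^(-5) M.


pH = -log10([H+])
pH = -log10(4.3 x 10^(-5))
pH = 4.3665

4.3665


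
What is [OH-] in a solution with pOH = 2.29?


[OH-] = 10^(-pOH)
[OH-] = 10^(-2.29)
[OH-] = 0.0051 M

0.0051 M


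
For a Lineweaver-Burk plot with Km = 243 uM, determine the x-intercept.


x-intercept = -1/Km
= -1/243
= -0.0041 1/uM

-0.0041 1/uM


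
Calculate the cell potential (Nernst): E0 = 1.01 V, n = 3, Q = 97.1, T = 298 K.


E = E0 - (RT/nF) * ln(Q)
E = 1.01 - (8.314 * 298 / (3 * 96485)) * ln(97.1)
E = 0.9708 V

0.9708 V


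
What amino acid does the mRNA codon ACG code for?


Standard genetic code lookup.
Codon ACG -> Thr

Thr


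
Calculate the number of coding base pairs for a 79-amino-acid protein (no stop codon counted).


Each amino acid = 1 codon = 3 bp
bp = 79 * 3 = 237 bp

237 bp


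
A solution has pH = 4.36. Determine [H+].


[H+] = 10^(-pH)
[H+] = 10^(-4.36)
[H+] = 4.365e-05 M

4.365e-05 M


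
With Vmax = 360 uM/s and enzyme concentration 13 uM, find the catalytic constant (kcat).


kcat = Vmax / [E]t
kcat = 360 / 13
kcat = 27.6923 s^-1

27.6923 s^-1


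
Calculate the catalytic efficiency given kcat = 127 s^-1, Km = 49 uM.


Catalytic efficiency = kcat / Km
= 127 / 49
= 2.5918 uM^-1*s^-1

2.5918 uM^-1*s^-1


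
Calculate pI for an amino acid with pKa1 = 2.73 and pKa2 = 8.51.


pI = (pKa1 + pKa2) / 2
pI = (2.73 + 8.51) / 2
pI = 5.62

5.62


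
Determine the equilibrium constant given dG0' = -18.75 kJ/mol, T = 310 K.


Keq = exp(-dG0 * 1000 / (R * T))
Keq = exp(-(-18.75) * 1000 / (8.314 * 310))
Keq = 1443.668

1443.668


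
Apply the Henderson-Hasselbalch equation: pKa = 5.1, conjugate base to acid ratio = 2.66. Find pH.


pH = pKa + log10([A-]/[HA])
pH = 5.1 + log10(2.66)
pH = 5.5249

5.5249


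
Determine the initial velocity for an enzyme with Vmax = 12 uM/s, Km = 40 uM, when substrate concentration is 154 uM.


v = Vmax * [S] / (Km + [S])
v = 12 * 154 / (40 + 154)
v = 9.5258 uM/s

9.5258 uM/s


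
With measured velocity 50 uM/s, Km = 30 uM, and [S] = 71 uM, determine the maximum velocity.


Vmax = v * (Km + [S]) / [S]
Vmax = 50 * (30 + 71) / 71
Vmax = 71.1268 uM/s

71.1268 uM/s


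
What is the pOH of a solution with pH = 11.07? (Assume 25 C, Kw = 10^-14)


pOH = 14 - pH
pOH = 14 - 11.07
pOH = 2.93

2.93


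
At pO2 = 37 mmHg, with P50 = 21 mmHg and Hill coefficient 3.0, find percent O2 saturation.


Y = pO2^n / (P50^n + pO2^n)
Y = 37^3.0 / (21^3.0 + 37^3.0)
Y = 84.54%

84.54%


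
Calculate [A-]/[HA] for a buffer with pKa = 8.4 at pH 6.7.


[A-]/[HA] = 10^(pH - pKa)
= 10^(6.7 - 8.4)
= 0.02

0.02


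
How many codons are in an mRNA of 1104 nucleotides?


codons = nucleotides / 3
codons = 1104 / 3 = 368

368


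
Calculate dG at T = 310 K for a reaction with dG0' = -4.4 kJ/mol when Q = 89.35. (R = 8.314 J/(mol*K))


dG = dG0' + RT * ln(Q) / 1000
dG = -4.4 + 8.314 * 310 * ln(89.35) / 1000
dG = 7.1789 kJ/mol

7.1789 kJ/mol


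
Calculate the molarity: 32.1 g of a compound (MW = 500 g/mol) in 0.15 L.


C = (mass / MW) / volume
C = (32.1 / 500) / 0.15
C = 0.428 M

0.428 M


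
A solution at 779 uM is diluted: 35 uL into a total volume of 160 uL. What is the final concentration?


C2 = C1 * V1 / V2
C2 = 779 * 35 / 160
C2 = 170.4062 uM

170.4062 uM


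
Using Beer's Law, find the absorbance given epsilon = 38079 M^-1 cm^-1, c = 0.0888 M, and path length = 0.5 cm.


A = epsilon * c * l
A = 38079 * 0.0888 * 0.5
A = 1690.7076

1690.7076


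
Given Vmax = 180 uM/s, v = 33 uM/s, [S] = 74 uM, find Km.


Km = [S] * (Vmax - v) / v
Km = 74 * (180 - 33) / 33
Km = 329.6364 uM

329.6364 uM


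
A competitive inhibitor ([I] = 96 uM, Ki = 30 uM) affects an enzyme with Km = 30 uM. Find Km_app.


Km_app = Km * (1 + [I]/Ki)
Km_app = 30 * (1 + 96/30)
Km_app = 126.0 uM

126.0 uM


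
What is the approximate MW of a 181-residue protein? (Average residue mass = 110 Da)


MW = n_residues * 110 Da
MW = 181 * 110
MW = 19910 Da

19910 Da


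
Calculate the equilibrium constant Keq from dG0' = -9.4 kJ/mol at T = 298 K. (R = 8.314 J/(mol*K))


Keq = exp(-dG0 * 1000 / (R * T))
Keq = exp(-(-9.4) * 1000 / (8.314 * 298))
Keq = 44.4354

44.4354


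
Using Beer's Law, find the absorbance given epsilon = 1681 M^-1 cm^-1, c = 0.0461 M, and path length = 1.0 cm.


A = epsilon * c * l
A = 1681 * 0.0461 * 1.0
A = 77.4941

77.4941


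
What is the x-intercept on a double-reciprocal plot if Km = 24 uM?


x-intercept = -1/Km
= -1/24
= -0.0417 1/uM

-0.0417 1/uM


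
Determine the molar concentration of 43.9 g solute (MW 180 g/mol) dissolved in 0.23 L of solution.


C = (mass / MW) / volume
C = (43.9 / 180) / 0.23
C = 1.0604 M

1.0604 M


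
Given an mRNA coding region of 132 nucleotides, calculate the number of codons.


codons = nucleotides / 3
codons = 132 / 3 = 44

44


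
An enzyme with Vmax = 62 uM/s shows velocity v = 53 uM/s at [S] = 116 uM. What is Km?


Km = [S] * (Vmax - v) / v
Km = 116 * (62 - 53) / 53
Km = 19.6981 uM

19.6981 uM


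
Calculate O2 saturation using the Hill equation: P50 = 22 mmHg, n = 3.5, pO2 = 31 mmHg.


Y = pO2^n / (P50^n + pO2^n)
Y = 31^3.5 / (22^3.5 + 31^3.5)
Y = 76.86%

76.86%


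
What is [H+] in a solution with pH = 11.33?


[H+] = 10^(-pH)
[H+] = 10^(-11.33)
[H+] = 4.677e-12 M

4.677e-12 M


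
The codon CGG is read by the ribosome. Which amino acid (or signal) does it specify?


Standard genetic code lookup.
Codon CGG -> Arg

Arg


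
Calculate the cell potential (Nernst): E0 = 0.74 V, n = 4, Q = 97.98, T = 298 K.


E = E0 - (RT/nF) * ln(Q)
E = 0.74 - (8.314 * 298 / (4 * 96485)) * ln(97.98)
E = 0.7106 V

0.7106 V


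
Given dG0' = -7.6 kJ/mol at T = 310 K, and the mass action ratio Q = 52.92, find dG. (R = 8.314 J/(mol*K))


dG = dG0' + RT * ln(Q) / 1000
dG = -7.6 + 8.314 * 310 * ln(52.92) / 1000
dG = 2.6289 kJ/mol

2.6289 kJ/mol


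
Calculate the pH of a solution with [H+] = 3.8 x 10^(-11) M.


pH = -log10([H+])
pH = -log10(3.8 x 10^(-11))
pH = 10.4202

10.4202


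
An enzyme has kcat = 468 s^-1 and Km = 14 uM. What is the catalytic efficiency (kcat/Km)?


Catalytic efficiency = kcat / Km
= 468 / 14
= 33.4286 uM^-1*s^-1

33.4286 uM^-1*s^-1


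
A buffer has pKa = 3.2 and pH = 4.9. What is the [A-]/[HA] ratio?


[A-]/[HA] = 10^(pH - pKa)
= 10^(4.9 - 3.2)
= 50.1187

50.1187


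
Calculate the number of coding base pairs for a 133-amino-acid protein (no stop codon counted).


Each amino acid = 1 codon = 3 bp
bp = 133 * 3 = 399 bp

399 bp


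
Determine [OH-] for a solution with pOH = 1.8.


[OH-] = 10^(-pOH)
[OH-] = 10^(-1.8)
[OH-] = 0.0158 M

0.0158 M


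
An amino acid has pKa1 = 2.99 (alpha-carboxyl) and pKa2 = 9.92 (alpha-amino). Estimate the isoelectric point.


pI = (pKa1 + pKa2) / 2
pI = (2.99 + 9.92) / 2
pI = 6.455

6.455


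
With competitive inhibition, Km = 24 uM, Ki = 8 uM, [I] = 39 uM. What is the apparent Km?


Km_app = Km * (1 + [I]/Ki)
Km_app = 24 * (1 + 39/8)
Km_app = 141.0 uM

141.0 uM


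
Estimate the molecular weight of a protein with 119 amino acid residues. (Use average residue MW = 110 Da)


MW = n_residues * 110 Da
MW = 119 * 110
MW = 13090 Da

13090 Da


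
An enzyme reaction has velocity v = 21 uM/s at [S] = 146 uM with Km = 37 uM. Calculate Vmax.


Vmax = v * (Km + [S]) / [S]
Vmax = 21 * (37 + 146) / 146
Vmax = 26.3219 uM/s

26.3219 uM/s


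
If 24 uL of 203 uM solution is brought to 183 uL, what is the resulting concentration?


C2 = C1 * V1 / V2
C2 = 203 * 24 / 183
C2 = 26.623 uM

26.623 uM


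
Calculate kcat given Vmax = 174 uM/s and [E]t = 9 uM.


kcat = Vmax / [E]t
kcat = 174 / 9
kcat = 19.3333 s^-1

19.3333 s^-1


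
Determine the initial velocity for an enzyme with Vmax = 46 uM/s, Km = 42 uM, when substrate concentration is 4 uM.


v = Vmax * [S] / (Km + [S])
v = 46 * 4 / (42 + 4)
v = 4.0 uM/s

4.0 uM/s


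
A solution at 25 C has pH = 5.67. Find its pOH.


pOH = 14 - pH
pOH = 14 - 5.67
pOH = 8.33

8.33


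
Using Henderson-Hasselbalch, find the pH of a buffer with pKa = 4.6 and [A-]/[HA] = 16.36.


pH = pKa + log10([A-]/[HA])
pH = 4.6 + log10(16.36)
pH = 5.8138

5.8138


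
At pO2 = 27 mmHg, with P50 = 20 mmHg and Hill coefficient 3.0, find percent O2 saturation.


Y = pO2^n / (P50^n + pO2^n)
Y = 27^3.0 / (20^3.0 + 27^3.0)
Y = 71.1%

71.1%


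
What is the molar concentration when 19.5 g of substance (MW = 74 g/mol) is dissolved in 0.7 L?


C = (mass / MW) / volume
C = (19.5 / 74) / 0.7
C = 0.3764 M

0.3764 M


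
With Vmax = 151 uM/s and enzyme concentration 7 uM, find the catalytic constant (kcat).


kcat = Vmax / [E]t
kcat = 151 / 7
kcat = 21.5714 s^-1

21.5714 s^-1


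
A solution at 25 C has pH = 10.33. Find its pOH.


pOH = 14 - pH
pOH = 14 - 10.33
pOH = 3.67

3.67


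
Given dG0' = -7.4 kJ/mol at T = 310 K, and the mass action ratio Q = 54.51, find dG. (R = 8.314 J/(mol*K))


dG = dG0' + RT * ln(Q) / 1000
dG = -7.4 + 8.314 * 310 * ln(54.51) / 1000
dG = 2.9052 kJ/mol

2.9052 kJ/mol


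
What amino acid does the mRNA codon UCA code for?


Standard genetic code lookup.
Codon UCA -> Ser

Ser


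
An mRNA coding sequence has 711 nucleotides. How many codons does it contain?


codons = nucleotides / 3
codons = 711 / 3 = 237

237


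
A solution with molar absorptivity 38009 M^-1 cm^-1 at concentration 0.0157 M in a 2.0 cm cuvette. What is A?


A = epsilon * c * l
A = 38009 * 0.0157 * 2.0
A = 1193.4826

1193.4826


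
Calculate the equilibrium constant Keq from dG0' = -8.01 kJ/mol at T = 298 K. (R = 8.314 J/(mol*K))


Keq = exp(-dG0 * 1000 / (R * T))
Keq = exp(-(-8.01) * 1000 / (8.314 * 298))
Keq = 25.3557

25.3557


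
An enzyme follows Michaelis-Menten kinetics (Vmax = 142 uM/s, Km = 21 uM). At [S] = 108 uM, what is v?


v = Vmax * [S] / (Km + [S])
v = 142 * 108 / (21 + 108)
v = 118.8837 uM/s

118.8837 uM/s


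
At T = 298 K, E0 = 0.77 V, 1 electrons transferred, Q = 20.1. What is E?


E = E0 - (RT/nF) * ln(Q)
E = 0.77 - (8.314 * 298 / (1 * 96485)) * ln(20.1)
E = 0.6929 V

0.6929 V


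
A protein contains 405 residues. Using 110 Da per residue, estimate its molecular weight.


MW = n_residues * 110 Da
MW = 405 * 110
MW = 44550 Da

44550 Da


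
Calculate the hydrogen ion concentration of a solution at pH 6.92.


[H+] = 10^(-pH)
[H+] = 10^(-6.92)
[H+] = 1.202e-07 M

1.202e-07 M


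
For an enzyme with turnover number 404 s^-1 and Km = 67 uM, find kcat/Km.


Catalytic efficiency = kcat / Km
= 404 / 67
= 6.0299 uM^-1*s^-1

6.0299 uM^-1*s^-1


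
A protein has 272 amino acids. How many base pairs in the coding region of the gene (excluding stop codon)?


Each amino acid = 1 codon = 3 bp
bp = 272 * 3 = 816 bp

816 bp


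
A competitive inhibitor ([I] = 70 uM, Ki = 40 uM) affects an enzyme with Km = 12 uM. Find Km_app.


Km_app = Km * (1 + [I]/Ki)
Km_app = 12 * (1 + 70/40)
Km_app = 33.0 uM

33.0 uM


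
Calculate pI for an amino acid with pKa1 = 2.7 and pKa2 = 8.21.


pI = (pKa1 + pKa2) / 2
pI = (2.7 + 8.21) / 2
pI = 5.455

5.455


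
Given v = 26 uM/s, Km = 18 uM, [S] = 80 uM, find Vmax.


Vmax = v * (Km + [S]) / [S]
Vmax = 26 * (18 + 80) / 80
Vmax = 31.85 uM/s

31.85 uM/s


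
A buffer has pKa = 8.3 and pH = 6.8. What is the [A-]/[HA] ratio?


[A-]/[HA] = 10^(pH - pKa)
= 10^(6.8 - 8.3)
= 0.0316

0.0316


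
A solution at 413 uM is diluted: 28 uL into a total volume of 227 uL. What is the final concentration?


C2 = C1 * V1 / V2
C2 = 413 * 28 / 227
C2 = 50.9427 uM

50.9427 uM


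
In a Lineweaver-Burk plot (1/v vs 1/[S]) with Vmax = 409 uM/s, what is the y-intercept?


y-intercept = 1/Vmax
= 1/409
= 0.0024 s/uM

0.0024 s/uM


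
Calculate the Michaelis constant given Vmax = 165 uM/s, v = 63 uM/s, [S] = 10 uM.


Km = [S] * (Vmax - v) / v
Km = 10 * (165 - 63) / 63
Km = 16.1905 uM

16.1905 uM


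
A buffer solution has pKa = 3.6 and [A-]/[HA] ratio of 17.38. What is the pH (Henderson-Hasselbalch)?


pH = pKa + log10([A-]/[HA])
pH = 3.6 + log10(17.38)
pH = 4.84

4.84


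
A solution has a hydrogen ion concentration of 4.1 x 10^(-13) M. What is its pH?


pH = -log10([H+])
pH = -log10(4.1 x 10^(-13))
pH = 12.3872

12.3872


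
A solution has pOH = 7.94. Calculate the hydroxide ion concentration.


[OH-] = 10^(-pOH)
[OH-] = 10^(-7.94)
[OH-] = 1.148e-08 M

1.148e-08 M


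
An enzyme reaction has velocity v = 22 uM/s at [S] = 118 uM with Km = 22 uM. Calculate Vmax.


Vmax = v * (Km + [S]) / [S]
Vmax = 22 * (22 + 118) / 118
Vmax = 26.1017 uM/s

26.1017 uM/s


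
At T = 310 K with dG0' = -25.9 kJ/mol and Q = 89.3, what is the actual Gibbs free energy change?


dG = dG0' + RT * ln(Q) / 1000
dG = -25.9 + 8.314 * 310 * ln(89.3) / 1000
dG = -14.3226 kJ/mol

-14.3226 kJ/mol


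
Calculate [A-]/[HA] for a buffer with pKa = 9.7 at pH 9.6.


[A-]/[HA] = 10^(pH - pKa)
= 10^(9.6 - 9.7)
= 0.7943

0.7943


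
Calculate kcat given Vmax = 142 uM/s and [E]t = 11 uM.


kcat = Vmax / [E]t
kcat = 142 / 11
kcat = 12.9091 s^-1

12.9091 s^-1


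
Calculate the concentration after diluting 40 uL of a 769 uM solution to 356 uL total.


C2 = C1 * V1 / V2
C2 = 769 * 40 / 356
C2 = 86.4045 uM

86.4045 uM


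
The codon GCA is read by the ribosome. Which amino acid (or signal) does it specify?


Standard genetic code lookup.
Codon GCA -> Ala

Ala


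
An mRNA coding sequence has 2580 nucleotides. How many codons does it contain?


codons = nucleotides / 3
codons = 2580 / 3 = 860

860


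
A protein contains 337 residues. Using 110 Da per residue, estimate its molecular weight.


MW = n_residues * 110 Da
MW = 337 * 110
MW = 37070 Da

37070 Da


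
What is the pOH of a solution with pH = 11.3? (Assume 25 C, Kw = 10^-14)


pOH = 14 - pH
pOH = 14 - 11.3
pOH = 2.7

2.7


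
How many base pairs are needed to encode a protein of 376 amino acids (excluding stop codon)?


Each amino acid = 1 codon = 3 bp
bp = 376 * 3 = 1128 bp

1128 bp


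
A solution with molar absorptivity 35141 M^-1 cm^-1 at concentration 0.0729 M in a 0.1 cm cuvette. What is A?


A = epsilon * c * l
A = 35141 * 0.0729 * 0.1
A = 256.1779

256.1779


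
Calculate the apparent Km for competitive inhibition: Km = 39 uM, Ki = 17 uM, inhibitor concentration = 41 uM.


Km_app = Km * (1 + [I]/Ki)
Km_app = 39 * (1 + 41/17)
Km_app = 133.0588 uM

133.0588 uM
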